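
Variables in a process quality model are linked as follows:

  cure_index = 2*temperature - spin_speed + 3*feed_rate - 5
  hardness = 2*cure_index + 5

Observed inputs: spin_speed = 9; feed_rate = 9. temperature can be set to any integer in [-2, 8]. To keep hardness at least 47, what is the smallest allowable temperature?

Substituting into the cure_index equation gives cure_index = 2*temperature + 13.
Substituting into the hardness equation gives hardness = 4*temperature + 31.
Require 4*temperature + 31 ≥ 47, so temperature ≥ 4.
The smallest integer in [-2, 8] satisfying this is 4.

temperature = 4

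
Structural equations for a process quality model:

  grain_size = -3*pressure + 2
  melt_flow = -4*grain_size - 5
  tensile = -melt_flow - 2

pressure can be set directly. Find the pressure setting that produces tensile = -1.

Substituting into the melt_flow equation gives melt_flow = 12*pressure - 13.
This gives tensile = -12*pressure + 11.
Solve -12*pressure + 11 = -1: pressure = (-1 - 11) / -12 = 1.

pressure = 1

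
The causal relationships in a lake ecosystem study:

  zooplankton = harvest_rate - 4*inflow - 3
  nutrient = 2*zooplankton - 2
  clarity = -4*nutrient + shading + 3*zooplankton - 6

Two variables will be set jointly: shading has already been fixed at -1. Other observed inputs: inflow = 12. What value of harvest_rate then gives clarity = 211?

With shading held at -1:
Substituting into the zooplankton equation gives zooplankton = harvest_rate - 51.
nutrient becomes 2*harvest_rate - 104.
So clarity = -5*harvest_rate + 256.
Solve -5*harvest_rate + 256 = 211: harvest_rate = (211 - 256) / -5 = 9.

harvest_rate = 9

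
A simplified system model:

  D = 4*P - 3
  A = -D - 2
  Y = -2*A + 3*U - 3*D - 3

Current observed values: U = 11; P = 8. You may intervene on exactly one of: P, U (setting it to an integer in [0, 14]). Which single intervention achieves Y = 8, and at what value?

set U = 12

Intervening on P: Y = -4*P + 37. Reaching 8 requires P = 29/4, not an integer.
Intervening on U: with other inputs at their observed values, Y = 3*U - 28. Solving for 8 gives U = 12, within [0, 14].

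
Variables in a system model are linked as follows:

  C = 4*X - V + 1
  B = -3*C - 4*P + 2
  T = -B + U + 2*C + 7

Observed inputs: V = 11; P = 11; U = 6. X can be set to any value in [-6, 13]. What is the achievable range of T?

-115 to 265

Substituting into the C equation gives C = 4*X - 10.
Substituting into the B equation gives B = -12*X - 12.
T becomes 20*X + 5.
Linear in X, so extremes are at the endpoints: X = -6 gives T = -115; X = 13 gives T = 265.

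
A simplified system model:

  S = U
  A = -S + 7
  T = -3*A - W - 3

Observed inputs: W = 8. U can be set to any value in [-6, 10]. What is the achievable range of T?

-50 to -2

Substituting into the A equation gives A = -U + 7.
So T = 3*U - 32.
Linear in U, so extremes are at the endpoints: U = -6 gives T = -50; U = 10 gives T = -2.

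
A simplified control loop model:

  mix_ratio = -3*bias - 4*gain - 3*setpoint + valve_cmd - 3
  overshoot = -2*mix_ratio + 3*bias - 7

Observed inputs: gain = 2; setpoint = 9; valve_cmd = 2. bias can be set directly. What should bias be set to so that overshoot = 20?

Substituting into the mix_ratio equation gives mix_ratio = -3*bias - 36.
Substituting into the overshoot equation gives overshoot = 9*bias + 65.
Solve 9*bias + 65 = 20: bias = (20 - 65) / 9 = -5.

bias = -5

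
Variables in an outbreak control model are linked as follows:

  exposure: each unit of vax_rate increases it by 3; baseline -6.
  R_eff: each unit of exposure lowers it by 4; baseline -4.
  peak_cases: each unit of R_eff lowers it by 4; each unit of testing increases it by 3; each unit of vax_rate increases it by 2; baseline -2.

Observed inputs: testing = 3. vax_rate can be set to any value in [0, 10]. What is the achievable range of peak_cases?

Substituting into the R_eff equation gives R_eff = -12*vax_rate + 20.
Substituting into the peak_cases equation gives peak_cases = 50*vax_rate - 73.
Linear in vax_rate, so extremes are at the endpoints: vax_rate = 0 gives peak_cases = -73; vax_rate = 10 gives peak_cases = 427.

-73 to 427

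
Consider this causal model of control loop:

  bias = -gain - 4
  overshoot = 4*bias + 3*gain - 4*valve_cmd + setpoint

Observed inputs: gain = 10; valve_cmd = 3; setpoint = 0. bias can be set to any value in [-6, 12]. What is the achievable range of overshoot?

-6 to 66

Intervening on bias fixes its value directly, overriding its dependence on gain.
Substituting into the overshoot equation gives overshoot = 4*bias + 18.
Linear in bias, so extremes are at the endpoints: bias = -6 gives overshoot = -6; bias = 12 gives overshoot = 66.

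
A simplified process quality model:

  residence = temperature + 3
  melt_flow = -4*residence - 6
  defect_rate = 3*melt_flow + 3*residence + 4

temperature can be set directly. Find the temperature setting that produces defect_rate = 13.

temperature = -6

Substituting into the melt_flow equation gives melt_flow = -4*temperature - 18.
defect_rate becomes -9*temperature - 41.
Solve -9*temperature - 41 = 13: temperature = (13 + 41) / -9 = -6.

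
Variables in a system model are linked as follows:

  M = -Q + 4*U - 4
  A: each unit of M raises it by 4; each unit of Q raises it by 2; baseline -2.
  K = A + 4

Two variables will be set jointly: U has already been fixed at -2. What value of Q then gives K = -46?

With U held at -2:
Substituting into the M equation gives M = -Q - 12.
Substituting into the A equation gives A = -2*Q - 50.
Substituting into the K equation gives K = -2*Q - 46.
Solve -2*Q - 46 = -46: Q = (-46 + 46) / -2 = 0.

Q = 0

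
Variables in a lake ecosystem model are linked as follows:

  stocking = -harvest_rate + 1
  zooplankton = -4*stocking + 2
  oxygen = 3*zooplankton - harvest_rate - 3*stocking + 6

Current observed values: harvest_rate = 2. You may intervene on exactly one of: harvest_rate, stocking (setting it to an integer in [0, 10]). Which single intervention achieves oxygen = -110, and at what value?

set stocking = 8

Intervening on harvest_rate: oxygen = 14*harvest_rate - 3. Reaching -110 requires harvest_rate = -107/14, not an integer.
Intervening on stocking: with other inputs at their observed values, oxygen = -15*stocking + 10. Solving for -110 gives stocking = 8, within [0, 10].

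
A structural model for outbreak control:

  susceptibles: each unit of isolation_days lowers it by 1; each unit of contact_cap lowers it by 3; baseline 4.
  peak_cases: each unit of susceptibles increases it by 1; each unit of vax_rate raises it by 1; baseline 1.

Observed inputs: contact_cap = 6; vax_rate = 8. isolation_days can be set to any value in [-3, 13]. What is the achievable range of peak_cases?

Substituting into the susceptibles equation gives susceptibles = -isolation_days - 14.
Substituting into the peak_cases equation gives peak_cases = -isolation_days - 5.
Linear in isolation_days, so extremes are at the endpoints: isolation_days = -3 gives peak_cases = -2; isolation_days = 13 gives peak_cases = -18.

-18 to -2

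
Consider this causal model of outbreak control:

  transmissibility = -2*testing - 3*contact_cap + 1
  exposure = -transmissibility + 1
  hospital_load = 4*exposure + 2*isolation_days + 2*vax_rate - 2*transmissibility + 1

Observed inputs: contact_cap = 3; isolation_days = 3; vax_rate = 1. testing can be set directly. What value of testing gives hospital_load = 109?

testing = 4

Substituting into the transmissibility equation gives transmissibility = -2*testing - 8.
exposure becomes 2*testing + 9.
Substituting into the hospital_load equation gives hospital_load = 12*testing + 61.
Solve 12*testing + 61 = 109: testing = (109 - 61) / 12 = 4.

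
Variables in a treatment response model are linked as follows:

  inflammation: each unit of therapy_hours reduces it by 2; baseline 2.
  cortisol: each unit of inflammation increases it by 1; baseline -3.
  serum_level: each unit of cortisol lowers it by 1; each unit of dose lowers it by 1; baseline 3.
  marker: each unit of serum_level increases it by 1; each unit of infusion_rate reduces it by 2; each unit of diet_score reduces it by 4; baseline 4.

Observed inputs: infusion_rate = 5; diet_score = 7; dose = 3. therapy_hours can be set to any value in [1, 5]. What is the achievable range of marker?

-31 to -23

Substituting into the cortisol equation gives cortisol = -2*therapy_hours - 1.
Substituting into the serum_level equation gives serum_level = 2*therapy_hours + 1.
Substituting into the marker equation gives marker = 2*therapy_hours - 33.
Linear in therapy_hours, so extremes are at the endpoints: therapy_hours = 1 gives marker = -31; therapy_hours = 5 gives marker = -23.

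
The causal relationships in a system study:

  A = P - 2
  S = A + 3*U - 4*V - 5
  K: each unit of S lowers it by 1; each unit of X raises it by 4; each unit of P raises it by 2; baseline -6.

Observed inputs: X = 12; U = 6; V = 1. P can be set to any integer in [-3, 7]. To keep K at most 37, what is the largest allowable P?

P = 2

Substituting into the S equation gives S = P + 7.
So K = P + 35.
Require P + 35 ≤ 37, so P ≤ 2.
The largest integer in [-3, 7] satisfying this is 2.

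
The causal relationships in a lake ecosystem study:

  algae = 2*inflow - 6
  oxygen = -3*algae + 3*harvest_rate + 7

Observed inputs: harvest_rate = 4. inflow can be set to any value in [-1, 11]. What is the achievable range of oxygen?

Substituting into the oxygen equation gives oxygen = -6*inflow + 37.
Linear in inflow, so extremes are at the endpoints: inflow = -1 gives oxygen = 43; inflow = 11 gives oxygen = -29.

-29 to 43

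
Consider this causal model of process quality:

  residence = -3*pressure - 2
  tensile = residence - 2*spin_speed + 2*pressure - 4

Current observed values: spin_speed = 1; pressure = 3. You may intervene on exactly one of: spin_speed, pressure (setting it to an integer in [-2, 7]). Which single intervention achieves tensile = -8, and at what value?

set pressure = 0

Intervening on spin_speed: tensile = -2*spin_speed - 9. Reaching -8 requires spin_speed = -1/2, not an integer.
Intervening on pressure: with other inputs at their observed values, tensile = -pressure - 8. Solving for -8 gives pressure = 0, within [-2, 7].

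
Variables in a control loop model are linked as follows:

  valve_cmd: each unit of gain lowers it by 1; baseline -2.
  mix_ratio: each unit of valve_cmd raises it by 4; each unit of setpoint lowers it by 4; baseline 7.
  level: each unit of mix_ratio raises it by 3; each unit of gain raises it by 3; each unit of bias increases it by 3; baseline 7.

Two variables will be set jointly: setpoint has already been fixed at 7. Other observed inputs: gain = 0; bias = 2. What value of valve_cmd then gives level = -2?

With setpoint held at 7:
Intervening on valve_cmd fixes its value directly, overriding its dependence on gain.
Substituting into the mix_ratio equation gives mix_ratio = 4*valve_cmd - 21.
level becomes 12*valve_cmd - 50.
Solve 12*valve_cmd - 50 = -2: valve_cmd = (-2 + 50) / 12 = 4.

valve_cmd = 4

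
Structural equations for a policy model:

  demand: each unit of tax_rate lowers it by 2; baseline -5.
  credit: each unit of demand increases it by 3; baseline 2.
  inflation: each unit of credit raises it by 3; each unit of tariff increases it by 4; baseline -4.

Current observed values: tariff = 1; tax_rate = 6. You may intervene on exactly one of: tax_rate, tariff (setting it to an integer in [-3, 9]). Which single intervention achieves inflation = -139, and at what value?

set tariff = 3

Intervening on tax_rate: inflation = -18*tax_rate - 39. Reaching -139 requires tax_rate = 50/9, not an integer.
Intervening on tariff: with other inputs at their observed values, inflation = 4*tariff - 151. Solving for -139 gives tariff = 3, within [-3, 9].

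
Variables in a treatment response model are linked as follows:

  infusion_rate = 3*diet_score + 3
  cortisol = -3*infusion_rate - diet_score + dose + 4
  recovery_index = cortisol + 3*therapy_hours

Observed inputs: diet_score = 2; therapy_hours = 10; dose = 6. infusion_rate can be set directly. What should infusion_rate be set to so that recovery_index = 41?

infusion_rate = -1

Intervening on infusion_rate fixes its value directly, overriding its dependence on diet_score.
Substituting into the cortisol equation gives cortisol = -3*infusion_rate + 8.
Substituting into the recovery_index equation gives recovery_index = -3*infusion_rate + 38.
Solve -3*infusion_rate + 38 = 41: infusion_rate = (41 - 38) / -3 = -1.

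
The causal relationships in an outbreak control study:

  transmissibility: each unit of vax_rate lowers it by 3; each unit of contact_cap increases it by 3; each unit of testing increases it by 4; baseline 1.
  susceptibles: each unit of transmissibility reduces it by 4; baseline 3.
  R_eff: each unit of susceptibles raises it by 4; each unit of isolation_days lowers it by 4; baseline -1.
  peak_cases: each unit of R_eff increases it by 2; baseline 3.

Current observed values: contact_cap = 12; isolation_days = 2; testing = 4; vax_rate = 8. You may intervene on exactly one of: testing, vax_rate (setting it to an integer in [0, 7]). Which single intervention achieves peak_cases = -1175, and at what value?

set testing = 6

Intervening on testing: with other inputs at their observed values, peak_cases = -128*testing - 407. Solving for -1175 gives testing = 6, within [0, 7].
Intervening on vax_rate: peak_cases = 96*vax_rate - 1687. Reaching -1175 requires vax_rate = 16/3, not an integer.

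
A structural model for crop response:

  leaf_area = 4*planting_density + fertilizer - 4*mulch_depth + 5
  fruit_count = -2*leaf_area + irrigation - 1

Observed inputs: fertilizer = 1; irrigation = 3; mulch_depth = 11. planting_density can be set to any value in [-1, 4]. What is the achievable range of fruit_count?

Substituting into the leaf_area equation gives leaf_area = 4*planting_density - 38.
fruit_count becomes -8*planting_density + 78.
Linear in planting_density, so extremes are at the endpoints: planting_density = -1 gives fruit_count = 86; planting_density = 4 gives fruit_count = 46.

46 to 86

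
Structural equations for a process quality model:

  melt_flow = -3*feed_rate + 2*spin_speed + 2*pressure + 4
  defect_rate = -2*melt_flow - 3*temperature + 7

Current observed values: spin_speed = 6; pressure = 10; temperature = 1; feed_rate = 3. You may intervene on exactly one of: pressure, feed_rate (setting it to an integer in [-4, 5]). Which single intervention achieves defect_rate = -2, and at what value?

set pressure = -2

Intervening on pressure: with other inputs at their observed values, defect_rate = -4*pressure - 10. Solving for -2 gives pressure = -2, within [-4, 5].
Intervening on feed_rate: defect_rate = 6*feed_rate - 68. Reaching -2 requires feed_rate = 11, outside [-4, 5].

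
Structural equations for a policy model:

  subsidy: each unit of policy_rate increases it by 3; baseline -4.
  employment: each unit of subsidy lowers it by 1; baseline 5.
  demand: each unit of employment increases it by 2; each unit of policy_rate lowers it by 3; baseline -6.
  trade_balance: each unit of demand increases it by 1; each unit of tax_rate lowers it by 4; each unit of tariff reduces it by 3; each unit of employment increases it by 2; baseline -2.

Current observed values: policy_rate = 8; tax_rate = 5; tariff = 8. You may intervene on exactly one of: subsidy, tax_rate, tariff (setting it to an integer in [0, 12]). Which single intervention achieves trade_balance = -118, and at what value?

set tariff = 2

Intervening on subsidy: trade_balance = -4*subsidy - 56. Reaching -118 requires subsidy = 31/2, not an integer.
Intervening on tax_rate: trade_balance = -4*tax_rate - 116. Reaching -118 requires tax_rate = 1/2, not an integer.
Intervening on tariff: with other inputs at their observed values, trade_balance = -3*tariff - 112. Solving for -118 gives tariff = 2, within [0, 12].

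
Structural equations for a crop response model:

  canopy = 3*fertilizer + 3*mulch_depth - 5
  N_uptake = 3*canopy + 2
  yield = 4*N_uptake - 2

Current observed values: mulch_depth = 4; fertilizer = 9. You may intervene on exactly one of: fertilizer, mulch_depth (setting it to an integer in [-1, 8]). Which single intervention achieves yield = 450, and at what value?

Intervening on fertilizer: yield = 36*fertilizer + 90. Reaching 450 requires fertilizer = 10, outside [-1, 8].
Intervening on mulch_depth: with other inputs at their observed values, yield = 36*mulch_depth + 270. Solving for 450 gives mulch_depth = 5, within [-1, 8].

set mulch_depth = 5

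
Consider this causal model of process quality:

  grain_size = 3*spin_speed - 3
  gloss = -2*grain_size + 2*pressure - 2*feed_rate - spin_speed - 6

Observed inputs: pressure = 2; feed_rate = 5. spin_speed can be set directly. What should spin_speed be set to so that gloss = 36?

Substituting into the gloss equation gives gloss = -7*spin_speed - 6.
Solve -7*spin_speed - 6 = 36: spin_speed = (36 + 6) / -7 = -6.

spin_speed = -6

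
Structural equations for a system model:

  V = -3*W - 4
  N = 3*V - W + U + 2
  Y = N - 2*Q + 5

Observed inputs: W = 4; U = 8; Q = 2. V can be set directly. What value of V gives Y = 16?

V = 3

Intervening on V fixes its value directly, overriding its dependence on W.
Substituting into the N equation gives N = 3*V + 6.
So Y = 3*V + 7.
Solve 3*V + 7 = 16: V = (16 - 7) / 3 = 3.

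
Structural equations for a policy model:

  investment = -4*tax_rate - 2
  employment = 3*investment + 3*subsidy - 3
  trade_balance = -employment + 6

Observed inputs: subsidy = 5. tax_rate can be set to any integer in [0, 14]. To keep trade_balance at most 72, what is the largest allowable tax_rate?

tax_rate = 6

Substituting into the employment equation gives employment = -12*tax_rate + 6.
This gives trade_balance = 12*tax_rate.
Require 12*tax_rate ≤ 72, so tax_rate ≤ 6.
The largest integer in [0, 14] satisfying this is 6.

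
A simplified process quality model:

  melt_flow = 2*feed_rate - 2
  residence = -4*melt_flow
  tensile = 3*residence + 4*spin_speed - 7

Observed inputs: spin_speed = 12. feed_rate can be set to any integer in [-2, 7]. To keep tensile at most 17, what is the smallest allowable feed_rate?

feed_rate = 2

Substituting into the residence equation gives residence = -8*feed_rate + 8.
So tensile = -24*feed_rate + 65.
Require -24*feed_rate + 65 ≤ 17, so feed_rate ≥ 2.
The smallest integer in [-2, 7] satisfying this is 2.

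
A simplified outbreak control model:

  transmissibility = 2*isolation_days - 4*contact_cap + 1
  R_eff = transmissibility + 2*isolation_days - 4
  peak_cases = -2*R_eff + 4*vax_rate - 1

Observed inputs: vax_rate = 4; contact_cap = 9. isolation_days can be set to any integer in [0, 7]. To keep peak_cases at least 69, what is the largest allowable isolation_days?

Substituting into the transmissibility equation gives transmissibility = 2*isolation_days - 35.
So R_eff = 4*isolation_days - 39.
So peak_cases = -8*isolation_days + 93.
Require -8*isolation_days + 93 ≥ 69, so isolation_days ≤ 3.
The largest integer in [0, 7] satisfying this is 3.

isolation_days = 3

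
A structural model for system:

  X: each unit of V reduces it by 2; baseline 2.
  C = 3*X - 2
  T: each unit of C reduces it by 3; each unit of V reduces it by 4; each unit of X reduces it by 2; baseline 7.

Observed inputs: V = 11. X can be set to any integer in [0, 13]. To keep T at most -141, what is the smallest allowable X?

Intervening on X fixes its value directly, overriding its dependence on V.
Substituting into the T equation gives T = -11*X - 31.
Require -11*X - 31 ≤ -141, so X ≥ 10.
The smallest integer in [0, 13] satisfying this is 10.

X = 10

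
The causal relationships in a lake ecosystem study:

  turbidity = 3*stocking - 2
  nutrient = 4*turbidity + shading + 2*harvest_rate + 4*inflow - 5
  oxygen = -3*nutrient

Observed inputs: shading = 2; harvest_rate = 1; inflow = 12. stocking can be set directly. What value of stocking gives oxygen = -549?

stocking = 12

Substituting into the nutrient equation gives nutrient = 12*stocking + 39.
Substituting into the oxygen equation gives oxygen = -36*stocking - 117.
Solve -36*stocking - 117 = -549: stocking = (-549 + 117) / -36 = 12.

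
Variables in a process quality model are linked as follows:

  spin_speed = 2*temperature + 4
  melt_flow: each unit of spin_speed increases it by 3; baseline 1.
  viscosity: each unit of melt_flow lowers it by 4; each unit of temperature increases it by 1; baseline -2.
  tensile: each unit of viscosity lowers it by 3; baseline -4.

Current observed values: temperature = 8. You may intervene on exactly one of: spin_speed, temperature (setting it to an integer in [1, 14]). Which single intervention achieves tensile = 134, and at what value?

set spin_speed = 4

Intervening on spin_speed: with other inputs at their observed values, tensile = 36*spin_speed - 10. Solving for 134 gives spin_speed = 4, within [1, 14].
Intervening on temperature: tensile = 69*temperature + 158. Reaching 134 requires temperature = -8/23, not an integer.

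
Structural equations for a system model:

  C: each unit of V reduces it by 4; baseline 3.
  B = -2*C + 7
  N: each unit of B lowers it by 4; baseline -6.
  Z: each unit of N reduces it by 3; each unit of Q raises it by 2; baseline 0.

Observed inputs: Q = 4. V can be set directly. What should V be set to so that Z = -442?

V = -5

Substituting into the B equation gives B = 8*V + 1.
Substituting into the N equation gives N = -32*V - 10.
Z becomes 96*V + 38.
Solve 96*V + 38 = -442: V = (-442 - 38) / 96 = -5.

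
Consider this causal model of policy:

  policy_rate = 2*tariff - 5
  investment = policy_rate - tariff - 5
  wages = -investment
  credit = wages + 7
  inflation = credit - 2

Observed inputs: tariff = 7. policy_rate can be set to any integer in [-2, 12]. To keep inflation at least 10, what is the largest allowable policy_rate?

Intervening on policy_rate fixes its value directly, overriding its dependence on tariff.
Substituting into the investment equation gives investment = policy_rate - 12.
Substituting into the wages equation gives wages = -policy_rate + 12.
credit becomes -policy_rate + 19.
Substituting into the inflation equation gives inflation = -policy_rate + 17.
Require -policy_rate + 17 ≥ 10, so policy_rate ≤ 7.
The largest integer in [-2, 12] satisfying this is 7.

policy_rate = 7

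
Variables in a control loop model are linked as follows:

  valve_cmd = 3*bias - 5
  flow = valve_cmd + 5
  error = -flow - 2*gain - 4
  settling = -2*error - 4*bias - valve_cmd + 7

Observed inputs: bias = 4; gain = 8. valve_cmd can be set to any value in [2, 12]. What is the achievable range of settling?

Intervening on valve_cmd fixes its value directly, overriding its dependence on bias.
Substituting into the error equation gives error = -valve_cmd - 25.
Substituting into the settling equation gives settling = valve_cmd + 41.
Linear in valve_cmd, so extremes are at the endpoints: valve_cmd = 2 gives settling = 43; valve_cmd = 12 gives settling = 53.

43 to 53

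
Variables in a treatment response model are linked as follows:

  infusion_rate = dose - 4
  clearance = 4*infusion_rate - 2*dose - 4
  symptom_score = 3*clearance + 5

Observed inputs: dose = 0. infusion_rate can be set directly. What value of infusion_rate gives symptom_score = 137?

Intervening on infusion_rate fixes its value directly, overriding its dependence on dose.
Substituting into the clearance equation gives clearance = 4*infusion_rate - 4.
Substituting into the symptom_score equation gives symptom_score = 12*infusion_rate - 7.
Solve 12*infusion_rate - 7 = 137: infusion_rate = (137 + 7) / 12 = 12.

infusion_rate = 12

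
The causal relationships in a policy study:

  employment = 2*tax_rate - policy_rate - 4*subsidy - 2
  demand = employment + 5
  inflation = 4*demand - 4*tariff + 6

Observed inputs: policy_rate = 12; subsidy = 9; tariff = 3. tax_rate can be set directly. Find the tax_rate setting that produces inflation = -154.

tax_rate = 4

Substituting into the employment equation gives employment = 2*tax_rate - 50.
This gives demand = 2*tax_rate - 45.
inflation becomes 8*tax_rate - 186.
Solve 8*tax_rate - 186 = -154: tax_rate = (-154 + 186) / 8 = 4.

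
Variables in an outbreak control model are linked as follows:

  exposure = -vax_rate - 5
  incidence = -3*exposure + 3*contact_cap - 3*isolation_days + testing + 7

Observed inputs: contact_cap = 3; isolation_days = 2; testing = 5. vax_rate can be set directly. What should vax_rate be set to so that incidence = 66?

vax_rate = 12

Substituting into the incidence equation gives incidence = 3*vax_rate + 30.
Solve 3*vax_rate + 30 = 66: vax_rate = (66 - 30) / 3 = 12.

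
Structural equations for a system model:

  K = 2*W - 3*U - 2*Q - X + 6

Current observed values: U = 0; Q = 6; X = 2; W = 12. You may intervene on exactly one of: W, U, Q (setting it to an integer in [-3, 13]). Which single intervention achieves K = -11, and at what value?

Intervening on W: K = 2*W - 8. Reaching -11 requires W = -3/2, not an integer.
Intervening on U: with other inputs at their observed values, K = -3*U + 16. Solving for -11 gives U = 9, within [-3, 13].
Intervening on Q: K = -2*Q + 28. Reaching -11 requires Q = 39/2, not an integer.

set U = 9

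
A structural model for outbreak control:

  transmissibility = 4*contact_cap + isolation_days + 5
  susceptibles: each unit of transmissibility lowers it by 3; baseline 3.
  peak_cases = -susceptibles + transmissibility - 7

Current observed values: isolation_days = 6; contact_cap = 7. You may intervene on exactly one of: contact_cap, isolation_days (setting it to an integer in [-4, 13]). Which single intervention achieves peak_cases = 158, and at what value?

Intervening on contact_cap: peak_cases = 16*contact_cap + 34. Reaching 158 requires contact_cap = 31/4, not an integer.
Intervening on isolation_days: with other inputs at their observed values, peak_cases = 4*isolation_days + 122. Solving for 158 gives isolation_days = 9, within [-4, 13].

set isolation_days = 9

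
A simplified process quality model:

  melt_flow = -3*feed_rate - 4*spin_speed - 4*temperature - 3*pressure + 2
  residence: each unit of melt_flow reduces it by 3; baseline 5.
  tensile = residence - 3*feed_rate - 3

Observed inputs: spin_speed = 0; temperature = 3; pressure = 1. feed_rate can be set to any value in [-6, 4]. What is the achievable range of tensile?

Substituting into the melt_flow equation gives melt_flow = -3*feed_rate - 13.
Substituting into the residence equation gives residence = 9*feed_rate + 44.
Substituting into the tensile equation gives tensile = 6*feed_rate + 41.
Linear in feed_rate, so extremes are at the endpoints: feed_rate = -6 gives tensile = 5; feed_rate = 4 gives tensile = 65.

5 to 65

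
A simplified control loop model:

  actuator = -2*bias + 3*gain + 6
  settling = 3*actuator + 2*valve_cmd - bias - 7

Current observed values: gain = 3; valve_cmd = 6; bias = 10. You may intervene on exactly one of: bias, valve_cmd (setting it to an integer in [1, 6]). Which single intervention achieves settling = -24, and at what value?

set valve_cmd = 4

Intervening on bias: settling = -7*bias + 50. Reaching -24 requires bias = 74/7, not an integer.
Intervening on valve_cmd: with other inputs at their observed values, settling = 2*valve_cmd - 32. Solving for -24 gives valve_cmd = 4, within [1, 6].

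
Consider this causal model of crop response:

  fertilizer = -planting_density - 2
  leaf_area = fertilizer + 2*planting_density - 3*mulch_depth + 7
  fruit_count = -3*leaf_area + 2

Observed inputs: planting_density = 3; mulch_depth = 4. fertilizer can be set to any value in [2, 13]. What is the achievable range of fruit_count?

Intervening on fertilizer fixes its value directly, overriding its dependence on planting_density.
Substituting into the leaf_area equation gives leaf_area = fertilizer + 1.
Substituting into the fruit_count equation gives fruit_count = -3*fertilizer - 1.
Linear in fertilizer, so extremes are at the endpoints: fertilizer = 2 gives fruit_count = -7; fertilizer = 13 gives fruit_count = -40.

-40 to -7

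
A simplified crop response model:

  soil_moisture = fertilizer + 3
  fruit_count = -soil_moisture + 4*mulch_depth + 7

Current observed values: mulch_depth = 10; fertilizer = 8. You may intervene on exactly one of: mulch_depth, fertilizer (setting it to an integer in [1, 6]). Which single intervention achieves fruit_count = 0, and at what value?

set mulch_depth = 1

Intervening on mulch_depth: with other inputs at their observed values, fruit_count = 4*mulch_depth - 4. Solving for 0 gives mulch_depth = 1, within [1, 6].
Intervening on fertilizer: fruit_count = -fertilizer + 44. Reaching 0 requires fertilizer = 44, outside [1, 6].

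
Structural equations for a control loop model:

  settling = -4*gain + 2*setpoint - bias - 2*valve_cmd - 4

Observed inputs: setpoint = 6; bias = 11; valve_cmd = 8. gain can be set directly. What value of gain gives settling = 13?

Substituting into the settling equation gives settling = -4*gain - 19.
Solve -4*gain - 19 = 13: gain = (13 + 19) / -4 = -8.

gain = -8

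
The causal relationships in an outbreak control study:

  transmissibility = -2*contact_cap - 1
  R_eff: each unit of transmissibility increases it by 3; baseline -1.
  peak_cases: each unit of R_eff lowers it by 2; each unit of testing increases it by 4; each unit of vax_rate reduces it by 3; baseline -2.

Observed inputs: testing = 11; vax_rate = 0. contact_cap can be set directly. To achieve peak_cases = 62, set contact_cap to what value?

Substituting into the R_eff equation gives R_eff = -6*contact_cap - 4.
Substituting into the peak_cases equation gives peak_cases = 12*contact_cap + 50.
Solve 12*contact_cap + 50 = 62: contact_cap = (62 - 50) / 12 = 1.

contact_cap = 1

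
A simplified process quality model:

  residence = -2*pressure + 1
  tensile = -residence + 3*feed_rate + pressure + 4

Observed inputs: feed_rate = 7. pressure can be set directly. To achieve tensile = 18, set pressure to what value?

Substituting into the tensile equation gives tensile = 3*pressure + 24.
Solve 3*pressure + 24 = 18: pressure = (18 - 24) / 3 = -2.

pressure = -2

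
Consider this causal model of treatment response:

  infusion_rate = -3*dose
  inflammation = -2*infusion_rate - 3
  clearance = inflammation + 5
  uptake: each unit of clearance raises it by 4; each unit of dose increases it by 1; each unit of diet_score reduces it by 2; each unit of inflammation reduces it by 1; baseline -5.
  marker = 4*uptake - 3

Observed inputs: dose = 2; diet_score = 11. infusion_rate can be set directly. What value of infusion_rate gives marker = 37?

infusion_rate = -4

Intervening on infusion_rate fixes its value directly, overriding its dependence on dose.
Substituting into the clearance equation gives clearance = -2*infusion_rate + 2.
Substituting into the uptake equation gives uptake = -6*infusion_rate - 14.
So marker = -24*infusion_rate - 59.
Solve -24*infusion_rate - 59 = 37: infusion_rate = (37 + 59) / -24 = -4.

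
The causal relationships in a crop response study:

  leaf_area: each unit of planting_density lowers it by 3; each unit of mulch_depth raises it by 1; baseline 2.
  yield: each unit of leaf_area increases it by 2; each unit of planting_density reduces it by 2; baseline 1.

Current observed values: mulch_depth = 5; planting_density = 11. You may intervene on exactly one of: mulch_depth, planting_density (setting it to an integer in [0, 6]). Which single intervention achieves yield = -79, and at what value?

set mulch_depth = 2

Intervening on mulch_depth: with other inputs at their observed values, yield = 2*mulch_depth - 83. Solving for -79 gives mulch_depth = 2, within [0, 6].
Intervening on planting_density: yield = -8*planting_density + 15. Reaching -79 requires planting_density = 47/4, not an integer.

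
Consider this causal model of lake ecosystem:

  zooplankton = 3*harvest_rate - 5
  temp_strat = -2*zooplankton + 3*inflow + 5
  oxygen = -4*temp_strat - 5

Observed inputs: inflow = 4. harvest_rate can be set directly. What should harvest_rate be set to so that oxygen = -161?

harvest_rate = -2

Substituting into the temp_strat equation gives temp_strat = -6*harvest_rate + 27.
Substituting into the oxygen equation gives oxygen = 24*harvest_rate - 113.
Solve 24*harvest_rate - 113 = -161: harvest_rate = (-161 + 113) / 24 = -2.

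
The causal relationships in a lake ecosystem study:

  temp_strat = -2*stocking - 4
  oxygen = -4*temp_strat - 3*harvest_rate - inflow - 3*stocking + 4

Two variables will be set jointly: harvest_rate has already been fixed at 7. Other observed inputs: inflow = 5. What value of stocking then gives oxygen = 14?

With harvest_rate held at 7:
Substituting into the oxygen equation gives oxygen = 5*stocking - 6.
Solve 5*stocking - 6 = 14: stocking = (14 + 6) / 5 = 4.

stocking = 4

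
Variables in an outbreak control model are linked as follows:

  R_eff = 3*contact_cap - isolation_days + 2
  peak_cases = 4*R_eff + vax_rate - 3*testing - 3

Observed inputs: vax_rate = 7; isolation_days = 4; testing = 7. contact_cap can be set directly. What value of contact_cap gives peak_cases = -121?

contact_cap = -8

Substituting into the R_eff equation gives R_eff = 3*contact_cap - 2.
This gives peak_cases = 12*contact_cap - 25.
Solve 12*contact_cap - 25 = -121: contact_cap = (-121 + 25) / 12 = -8.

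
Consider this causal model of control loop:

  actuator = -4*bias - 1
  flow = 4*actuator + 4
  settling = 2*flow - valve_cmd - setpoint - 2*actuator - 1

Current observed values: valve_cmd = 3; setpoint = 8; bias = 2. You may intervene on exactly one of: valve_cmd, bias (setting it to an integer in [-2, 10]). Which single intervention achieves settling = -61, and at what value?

set valve_cmd = 6

Intervening on valve_cmd: with other inputs at their observed values, settling = -valve_cmd - 55. Solving for -61 gives valve_cmd = 6, within [-2, 10].
Intervening on bias: settling = -24*bias - 10. Reaching -61 requires bias = 17/8, not an integer.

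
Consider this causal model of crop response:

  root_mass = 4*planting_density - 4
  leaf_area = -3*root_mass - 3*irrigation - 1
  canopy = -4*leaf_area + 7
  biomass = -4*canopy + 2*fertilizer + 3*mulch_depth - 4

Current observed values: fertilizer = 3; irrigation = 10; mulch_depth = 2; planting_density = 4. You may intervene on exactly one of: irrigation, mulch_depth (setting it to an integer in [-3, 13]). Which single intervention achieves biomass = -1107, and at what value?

set mulch_depth = -3

Intervening on irrigation: biomass = -48*irrigation - 612. Reaching -1107 requires irrigation = 165/16, not an integer.
Intervening on mulch_depth: with other inputs at their observed values, biomass = 3*mulch_depth - 1098. Solving for -1107 gives mulch_depth = -3, within [-3, 13].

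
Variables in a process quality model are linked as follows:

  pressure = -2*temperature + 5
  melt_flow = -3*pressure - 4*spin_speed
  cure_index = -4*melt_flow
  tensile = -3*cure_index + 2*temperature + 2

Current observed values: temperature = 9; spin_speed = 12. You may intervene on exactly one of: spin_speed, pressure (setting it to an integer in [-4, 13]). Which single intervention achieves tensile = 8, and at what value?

set spin_speed = 10

Intervening on spin_speed: with other inputs at their observed values, tensile = -48*spin_speed + 488. Solving for 8 gives spin_speed = 10, within [-4, 13].
Intervening on pressure: tensile = -36*pressure - 556. Reaching 8 requires pressure = -47/3, not an integer.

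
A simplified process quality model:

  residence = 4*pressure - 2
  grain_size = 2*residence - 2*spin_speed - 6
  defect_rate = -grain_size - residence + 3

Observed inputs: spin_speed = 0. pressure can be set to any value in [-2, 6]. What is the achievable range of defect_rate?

-57 to 39

Substituting into the grain_size equation gives grain_size = 8*pressure - 10.
This gives defect_rate = -12*pressure + 15.
Linear in pressure, so extremes are at the endpoints: pressure = -2 gives defect_rate = 39; pressure = 6 gives defect_rate = -57.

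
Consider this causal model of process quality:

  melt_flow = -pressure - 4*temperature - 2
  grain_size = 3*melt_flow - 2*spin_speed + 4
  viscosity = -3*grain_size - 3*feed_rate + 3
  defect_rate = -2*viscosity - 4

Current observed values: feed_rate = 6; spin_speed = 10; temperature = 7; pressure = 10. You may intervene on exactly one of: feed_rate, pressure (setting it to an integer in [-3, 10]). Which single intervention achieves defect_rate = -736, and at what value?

Intervening on feed_rate: defect_rate = 6*feed_rate - 826. Reaching -736 requires feed_rate = 15, outside [-3, 10].
Intervening on pressure: with other inputs at their observed values, defect_rate = -18*pressure - 610. Solving for -736 gives pressure = 7, within [-3, 10].

set pressure = 7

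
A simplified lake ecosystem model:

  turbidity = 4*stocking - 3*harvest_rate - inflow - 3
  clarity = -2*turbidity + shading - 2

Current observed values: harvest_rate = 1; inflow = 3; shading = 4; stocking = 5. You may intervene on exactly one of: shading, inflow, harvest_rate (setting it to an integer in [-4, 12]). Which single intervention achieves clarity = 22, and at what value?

set harvest_rate = 8

Intervening on shading: clarity = shading - 24. Reaching 22 requires shading = 46, outside [-4, 12].
Intervening on inflow: clarity = 2*inflow - 26. Reaching 22 requires inflow = 24, outside [-4, 12].
Intervening on harvest_rate: with other inputs at their observed values, clarity = 6*harvest_rate - 26. Solving for 22 gives harvest_rate = 8, within [-4, 12].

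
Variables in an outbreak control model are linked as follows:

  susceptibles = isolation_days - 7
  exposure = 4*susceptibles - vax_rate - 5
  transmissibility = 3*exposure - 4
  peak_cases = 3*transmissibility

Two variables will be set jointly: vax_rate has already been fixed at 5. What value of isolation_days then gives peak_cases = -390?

isolation_days = -1

With vax_rate held at 5:
Substituting into the exposure equation gives exposure = 4*isolation_days - 38.
Substituting into the transmissibility equation gives transmissibility = 12*isolation_days - 118.
peak_cases becomes 36*isolation_days - 354.
Solve 36*isolation_days - 354 = -390: isolation_days = (-390 + 354) / 36 = -1.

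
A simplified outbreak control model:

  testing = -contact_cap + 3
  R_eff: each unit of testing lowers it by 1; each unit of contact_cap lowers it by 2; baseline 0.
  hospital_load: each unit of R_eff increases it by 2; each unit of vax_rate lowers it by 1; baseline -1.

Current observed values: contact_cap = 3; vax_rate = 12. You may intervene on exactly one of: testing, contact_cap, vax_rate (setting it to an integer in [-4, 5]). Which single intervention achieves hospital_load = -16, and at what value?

set vax_rate = 3

Intervening on testing: hospital_load = -2*testing - 25. Reaching -16 requires testing = -9/2, not an integer.
Intervening on contact_cap: hospital_load = -2*contact_cap - 19. Reaching -16 requires contact_cap = -3/2, not an integer.
Intervening on vax_rate: with other inputs at their observed values, hospital_load = -vax_rate - 13. Solving for -16 gives vax_rate = 3, within [-4, 5].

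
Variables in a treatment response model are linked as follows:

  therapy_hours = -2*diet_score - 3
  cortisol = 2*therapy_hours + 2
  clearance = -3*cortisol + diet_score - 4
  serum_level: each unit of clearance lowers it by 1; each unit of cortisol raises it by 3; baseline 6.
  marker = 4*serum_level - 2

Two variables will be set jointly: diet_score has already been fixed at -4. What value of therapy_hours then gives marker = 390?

With diet_score held at -4:
Intervening on therapy_hours fixes its value directly, overriding its dependence on diet_score.
Substituting into the clearance equation gives clearance = -6*therapy_hours - 14.
This gives serum_level = 12*therapy_hours + 26.
Substituting into the marker equation gives marker = 48*therapy_hours + 102.
Solve 48*therapy_hours + 102 = 390: therapy_hours = (390 - 102) / 48 = 6.

therapy_hours = 6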